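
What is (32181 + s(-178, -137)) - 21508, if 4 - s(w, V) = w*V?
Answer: -13709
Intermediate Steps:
s(w, V) = 4 - V*w (s(w, V) = 4 - w*V = 4 - V*w)
(32181 + s(-178, -137)) - 21508 = (32181 + (4 - 1*(-137)*(-178))) - 21508 = (32181 + (4 - 24386)) - 21508 = (32181 - 24382) - 21508 = 7799 - 21508 = -13709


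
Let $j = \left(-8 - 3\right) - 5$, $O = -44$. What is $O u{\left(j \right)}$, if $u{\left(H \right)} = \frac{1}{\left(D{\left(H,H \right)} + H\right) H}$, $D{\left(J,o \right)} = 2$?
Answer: $- \frac{11}{56} \approx -0.19643$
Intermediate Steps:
$j = -16$ ($j = -11 - 5 = -16$)
$u{\left(H \right)} = \frac{1}{H \left(2 + H\right)}$ ($u{\left(H \right)} = \frac{1}{\left(2 + H\right) H} = \frac{1}{H \left(2 + H\right)}$)
$O u{\left(j \right)} = - 44 \frac{1}{\left(-16\right) \left(2 - 16\right)} = - 44 \left(- \frac{1}{16 \left(-14\right)}\right) = - 44 \left(\left(- \frac{1}{16}\right) \left(- \frac{1}{14}\right)\right) = \left(-44\right) \frac{1}{224} = - \frac{11}{56}$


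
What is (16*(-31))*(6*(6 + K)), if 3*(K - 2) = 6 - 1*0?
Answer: -29760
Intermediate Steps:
K = 4 (K = 2 + (6 - 1*0)/3 = 2 + (6 + 0)/3 = 2 + (1/3)*6 = 2 + 2 = 4)
(16*(-31))*(6*(6 + K)) = (16*(-31))*(6*(6 + 4)) = -2976*10 = -496*60 = -29760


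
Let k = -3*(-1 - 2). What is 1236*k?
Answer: 11124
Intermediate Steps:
k = 9 (k = -3*(-3) = 9)
1236*k = 1236*9 = 11124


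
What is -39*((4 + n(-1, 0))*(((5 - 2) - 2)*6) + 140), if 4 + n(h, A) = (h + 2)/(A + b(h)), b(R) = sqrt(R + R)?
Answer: -5460 + 117*I*sqrt(2) ≈ -5460.0 + 165.46*I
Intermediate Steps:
b(R) = sqrt(2)*sqrt(R) (b(R) = sqrt(2*R) = sqrt(2)*sqrt(R))
n(h, A) = -4 + (2 + h)/(A + sqrt(2)*sqrt(h)) (n(h, A) = -4 + (h + 2)/(A + sqrt(2)*sqrt(h)) = -4 + (2 + h)/(A + sqrt(2)*sqrt(h)))
-39*((4 + n(-1, 0))*(((5 - 2) - 2)*6) + 140) = -39*((4 + (2 - 1 - 4*0 - 4*sqrt(2)*sqrt(-1))/(0 + sqrt(2)*sqrt(-1)))*(((5 - 2) - 2)*6) + 140) = -39*((4 + (2 - 1 + 0 - 4*sqrt(2)*I)/(0 + sqrt(2)*I))*((3 - 2)*6) + 140) = -39*((4 + (2 - 1 + 0 - 4*I*sqrt(2))/(0 + I*sqrt(2)))*(1*6) + 140) = -39*((4 + (1 - 4*I*sqrt(2))/((I*sqrt(2))))*6 + 140) = -39*((4 + (-I*sqrt(2)/2)*(1 - 4*I*sqrt(2)))*6 + 140) = -39*((4 - I*sqrt(2)*(1 - 4*I*sqrt(2))/2)*6 + 140) = -39*((24 - 3*I*sqrt(2)*(1 - 4*I*sqrt(2))) + 140) = -39*(164 - 3*I*sqrt(2)*(1 - 4*I*sqrt(2))) = -6396 + 117*I*sqrt(2)*(1 - 4*I*sqrt(2))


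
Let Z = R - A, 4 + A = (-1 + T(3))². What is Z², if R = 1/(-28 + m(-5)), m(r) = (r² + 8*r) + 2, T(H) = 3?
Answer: 1/1681 ≈ 0.00059488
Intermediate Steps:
m(r) = 2 + r² + 8*r
A = 0 (A = -4 + (-1 + 3)² = -4 + 2² = -4 + 4 = 0)
R = -1/41 (R = 1/(-28 + (2 + (-5)² + 8*(-5))) = 1/(-28 + (2 + 25 - 40)) = 1/(-28 - 13) = 1/(-41) = -1/41 ≈ -0.024390)
Z = -1/41 (Z = -1/41 - 1*0 = -1/41 + 0 = -1/41 ≈ -0.024390)
Z² = (-1/41)² = 1/1681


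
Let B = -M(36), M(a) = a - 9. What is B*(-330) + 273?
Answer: 9183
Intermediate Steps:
M(a) = -9 + a
B = -27 (B = -(-9 + 36) = -1*27 = -27)
B*(-330) + 273 = -27*(-330) + 273 = 8910 + 273 = 9183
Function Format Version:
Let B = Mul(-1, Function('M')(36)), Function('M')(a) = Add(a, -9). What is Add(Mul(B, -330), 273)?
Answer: 9183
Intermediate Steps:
Function('M')(a) = Add(-9, a)
B = -27 (B = Mul(-1, Add(-9, 36)) = Mul(-1, 27) = -27)
Add(Mul(B, -330), 273) = Add(Mul(-27, -330), 273) = Add(8910, 273) = 9183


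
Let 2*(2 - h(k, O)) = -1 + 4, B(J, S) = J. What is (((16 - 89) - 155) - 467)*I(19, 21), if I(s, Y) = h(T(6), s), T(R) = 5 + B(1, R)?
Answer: -695/2 ≈ -347.50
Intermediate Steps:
T(R) = 6 (T(R) = 5 + 1 = 6)
h(k, O) = 1/2 (h(k, O) = 2 - (-1 + 4)/2 = 2 - 1/2*3 = 2 - 3/2 = 1/2)
I(s, Y) = 1/2
(((16 - 89) - 155) - 467)*I(19, 21) = (((16 - 89) - 155) - 467)*(1/2) = ((-73 - 155) - 467)*(1/2) = (-228 - 467)*(1/2) = -695*1/2 = -695/2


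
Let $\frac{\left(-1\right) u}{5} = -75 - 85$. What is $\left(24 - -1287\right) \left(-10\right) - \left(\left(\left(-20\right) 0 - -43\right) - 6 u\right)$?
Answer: $-8353$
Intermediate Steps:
$u = 800$ ($u = - 5 \left(-75 - 85\right) = \left(-5\right) \left(-160\right) = 800$)
$\left(24 - -1287\right) \left(-10\right) - \left(\left(\left(-20\right) 0 - -43\right) - 6 u\right) = \left(24 - -1287\right) \left(-10\right) - \left(\left(\left(-20\right) 0 - -43\right) - 4800\right) = \left(24 + 1287\right) \left(-10\right) - \left(\left(0 + 43\right) - 4800\right) = 1311 \left(-10\right) - \left(43 - 4800\right) = -13110 - -4757 = -13110 + 4757 = -8353$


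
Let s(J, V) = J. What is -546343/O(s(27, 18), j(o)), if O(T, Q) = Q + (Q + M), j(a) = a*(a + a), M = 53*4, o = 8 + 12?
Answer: -546343/1812 ≈ -301.51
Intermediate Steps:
o = 20
M = 212
j(a) = 2*a² (j(a) = a*(2*a) = 2*a²)
O(T, Q) = 212 + 2*Q (O(T, Q) = Q + (Q + 212) = Q + (212 + Q) = 212 + 2*Q)
-546343/O(s(27, 18), j(o)) = -546343/(212 + 2*(2*20²)) = -546343/(212 + 2*(2*400)) = -546343/(212 + 2*800) = -546343/(212 + 1600) = -546343/1812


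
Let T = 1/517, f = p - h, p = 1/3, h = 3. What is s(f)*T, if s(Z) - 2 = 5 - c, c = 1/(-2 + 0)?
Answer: 15/1034 ≈ 0.014507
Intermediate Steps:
p = 1/3 ≈ 0.33333
f = -8/3 (f = 1/3 - 1*3 = 1/3 - 3 = -8/3 ≈ -2.6667)
c = -1/2 (c = 1/(-2) = -1/2 ≈ -0.50000)
s(Z) = 15/2 (s(Z) = 2 + (5 - 1*(-1/2)) = 2 + (5 + 1/2) = 2 + 11/2 = 15/2)
T = 1/517 ≈ 0.0019342
s(f)*T = (15/2)*(1/517) = 15/1034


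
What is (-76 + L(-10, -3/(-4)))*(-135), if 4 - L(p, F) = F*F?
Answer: 156735/16 ≈ 9795.9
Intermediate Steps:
L(p, F) = 4 - F**2 (L(p, F) = 4 - F*F = 4 - F**2)
(-76 + L(-10, -3/(-4)))*(-135) = (-76 + (4 - (-3/(-4))**2))*(-135) = (-76 + (4 - (-3*(-1/4))**2))*(-135) = (-76 + (4 - (3/4)**2))*(-135) = (-76 + (4 - 1*9/16))*(-135) = (-76 + (4 - 9/16))*(-135) = (-76 + 55/16)*(-135) = -1161/16*(-135) = 156735/16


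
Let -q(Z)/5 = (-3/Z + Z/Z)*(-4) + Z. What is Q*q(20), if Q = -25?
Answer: 2075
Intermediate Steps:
q(Z) = 20 - 60/Z - 5*Z (q(Z) = -5*((-3/Z + Z/Z)*(-4) + Z) = -5*((-3/Z + 1)*(-4) + Z) = -5*((1 - 3/Z)*(-4) + Z) = -5*((-4 + 12/Z) + Z) = -5*(-4 + Z + 12/Z) = 20 - 60/Z - 5*Z)
Q*q(20) = -25*(20 - 60/20 - 5*20) = -25*(20 - 60*1/20 - 100) = -25*(20 - 3 - 100) = -25*(-83) = 2075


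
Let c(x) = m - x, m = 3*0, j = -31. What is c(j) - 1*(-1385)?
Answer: 1416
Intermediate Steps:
m = 0
c(x) = -x (c(x) = 0 - x = -x)
c(j) - 1*(-1385) = -1*(-31) - 1*(-1385) = 31 + 1385 = 1416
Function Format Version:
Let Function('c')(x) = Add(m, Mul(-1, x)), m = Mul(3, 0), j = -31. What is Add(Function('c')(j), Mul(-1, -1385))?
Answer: 1416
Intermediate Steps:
m = 0
Function('c')(x) = Mul(-1, x) (Function('c')(x) = Add(0, Mul(-1, x)) = Mul(-1, x))
Add(Function('c')(j), Mul(-1, -1385)) = Add(Mul(-1, -31), Mul(-1, -1385)) = Add(31, 1385) = 1416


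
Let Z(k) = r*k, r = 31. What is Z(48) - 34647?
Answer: -33159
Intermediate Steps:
Z(k) = 31*k
Z(48) - 34647 = 31*48 - 34647 = 1488 - 34647 = -33159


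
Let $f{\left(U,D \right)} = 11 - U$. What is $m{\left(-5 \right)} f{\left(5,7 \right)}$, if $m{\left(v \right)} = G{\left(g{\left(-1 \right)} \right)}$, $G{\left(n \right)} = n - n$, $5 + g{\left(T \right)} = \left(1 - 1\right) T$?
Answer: $0$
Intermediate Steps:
$g{\left(T \right)} = -5$ ($g{\left(T \right)} = -5 + \left(1 - 1\right) T = -5 + 0 T = -5 + 0 = -5$)
$G{\left(n \right)} = 0$
$m{\left(v \right)} = 0$
$m{\left(-5 \right)} f{\left(5,7 \right)} = 0 \left(11 - 5\right) = 0 \cdot 6 = 0$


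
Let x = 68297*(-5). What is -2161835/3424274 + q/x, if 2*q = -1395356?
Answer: 1650806410797/1169338206890 ≈ 1.4117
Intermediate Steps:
x = -341485
q = -697678 (q = (½)*(-1395356) = -697678)
-2161835/3424274 + q/x = -2161835/3424274 - 697678/(-341485) = -2161835*1/3424274 - 697678*(-1/341485) = -2161835/3424274 + 697678/341485 = 1650806410797/1169338206890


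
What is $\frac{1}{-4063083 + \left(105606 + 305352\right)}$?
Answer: $- \frac{1}{3652125} \approx -2.7381 \cdot 10^{-7}$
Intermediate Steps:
$\frac{1}{-4063083 + \left(105606 + 305352\right)} = \frac{1}{-4063083 + 410958} = \frac{1}{-3652125} = - \frac{1}{3652125}$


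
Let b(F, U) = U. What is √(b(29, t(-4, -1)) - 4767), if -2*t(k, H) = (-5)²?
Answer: 11*I*√158/2 ≈ 69.134*I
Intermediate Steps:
t(k, H) = -25/2 (t(k, H) = -½*(-5)² = -½*25 = -25/2)
√(b(29, t(-4, -1)) - 4767) = √(-25/2 - 4767) = √(-9559/2) = 11*I*√158/2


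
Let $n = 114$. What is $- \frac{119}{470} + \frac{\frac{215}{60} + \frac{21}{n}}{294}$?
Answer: $- \frac{3786539}{15752520} \approx -0.24038$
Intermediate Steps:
$- \frac{119}{470} + \frac{\frac{215}{60} + \frac{21}{n}}{294} = - \frac{119}{470} + \frac{\frac{215}{60} + \frac{21}{114}}{294} = \left(-119\right) \frac{1}{470} + \left(215 \cdot \frac{1}{60} + 21 \cdot \frac{1}{114}\right) \frac{1}{294} = - \frac{119}{470} + \left(\frac{43}{12} + \frac{7}{38}\right) \frac{1}{294} = - \frac{119}{470} + \frac{859}{228} \cdot \frac{1}{294} = - \frac{119}{470} + \frac{859}{67032} = - \frac{3786539}{15752520}$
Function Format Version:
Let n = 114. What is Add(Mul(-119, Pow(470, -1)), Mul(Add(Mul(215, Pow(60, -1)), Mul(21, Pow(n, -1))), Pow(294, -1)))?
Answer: Rational(-3786539, 15752520) ≈ -0.24038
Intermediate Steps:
Add(Mul(-119, Pow(470, -1)), Mul(Add(Mul(215, Pow(60, -1)), Mul(21, Pow(n, -1))), Pow(294, -1))) = Add(Mul(-119, Pow(470, -1)), Mul(Add(Mul(215, Pow(60, -1)), Mul(21, Pow(114, -1))), Pow(294, -1))) = Add(Mul(-119, Rational(1, 470)), Mul(Add(Mul(215, Rational(1, 60)), Mul(21, Rational(1, 114))), Rational(1, 294))) = Add(Rational(-119, 470), Mul(Add(Rational(43, 12), Rational(7, 38)), Rational(1, 294))) = Add(Rational(-119, 470), Mul(Rational(859, 228), Rational(1, 294))) = Add(Rational(-119, 470), Rational(859, 67032)) = Rational(-3786539, 15752520)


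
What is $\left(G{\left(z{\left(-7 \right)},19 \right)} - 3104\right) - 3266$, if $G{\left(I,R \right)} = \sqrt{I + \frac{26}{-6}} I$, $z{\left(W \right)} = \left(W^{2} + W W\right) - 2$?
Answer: $-6370 + 160 \sqrt{33} \approx -5450.9$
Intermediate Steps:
$z{\left(W \right)} = -2 + 2 W^{2}$ ($z{\left(W \right)} = \left(W^{2} + W^{2}\right) - 2 = 2 W^{2} - 2 = -2 + 2 W^{2}$)
$G{\left(I,R \right)} = I \sqrt{- \frac{13}{3} + I}$ ($G{\left(I,R \right)} = \sqrt{I + 26 \left(- \frac{1}{6}\right)} I = \sqrt{I - \frac{13}{3}} I = \sqrt{- \frac{13}{3} + I} I = I \sqrt{- \frac{13}{3} + I}$)
$\left(G{\left(z{\left(-7 \right)},19 \right)} - 3104\right) - 3266 = \left(\frac{\left(-2 + 2 \left(-7\right)^{2}\right) \sqrt{-39 + 9 \left(-2 + 2 \left(-7\right)^{2}\right)}}{3} - 3104\right) - 3266 = \left(\frac{\left(-2 + 2 \cdot 49\right) \sqrt{-39 + 9 \left(-2 + 2 \cdot 49\right)}}{3} - 3104\right) - 3266 = \left(\frac{\left(-2 + 98\right) \sqrt{-39 + 9 \left(-2 + 98\right)}}{3} - 3104\right) - 3266 = \left(\frac{1}{3} \cdot 96 \sqrt{-39 + 9 \cdot 96} - 3104\right) - 3266 = \left(\frac{1}{3} \cdot 96 \sqrt{-39 + 864} - 3104\right) - 3266 = \left(\frac{1}{3} \cdot 96 \sqrt{825} - 3104\right) - 3266 = \left(\frac{1}{3} \cdot 96 \cdot 5 \sqrt{33} - 3104\right) - 3266 = \left(160 \sqrt{33} - 3104\right) - 3266 = \left(-3104 + 160 \sqrt{33}\right) - 3266 = -6370 + 160 \sqrt{33}$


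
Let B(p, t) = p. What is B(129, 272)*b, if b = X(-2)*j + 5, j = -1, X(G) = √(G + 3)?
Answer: 516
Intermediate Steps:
X(G) = √(3 + G)
b = 4 (b = √(3 - 2)*(-1) + 5 = √1*(-1) + 5 = 1*(-1) + 5 = -1 + 5 = 4)
B(129, 272)*b = 129*4 = 516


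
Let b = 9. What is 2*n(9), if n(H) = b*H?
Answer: 162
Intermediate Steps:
n(H) = 9*H
2*n(9) = 2*(9*9) = 2*81 = 162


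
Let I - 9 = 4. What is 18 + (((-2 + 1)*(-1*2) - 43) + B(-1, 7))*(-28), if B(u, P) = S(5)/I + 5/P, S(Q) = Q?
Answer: 14758/13 ≈ 1135.2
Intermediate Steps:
I = 13 (I = 9 + 4 = 13)
B(u, P) = 5/13 + 5/P
18 + (((-2 + 1)*(-1*2) - 43) + B(-1, 7))*(-28) = 18 + (((-2 + 1)*(-1*2) - 43) + (5/13 + 5/7))*(-28) = 18 + ((-1*(-2) - 43) + (5/13 + 5*(⅐)))*(-28) = 18 + ((2 - 43) + (5/13 + 5/7))*(-28) = 18 + (-41 + 100/91)*(-28) = 18 - 3631/91*(-28) = 18 + 14524/13 = 14758/13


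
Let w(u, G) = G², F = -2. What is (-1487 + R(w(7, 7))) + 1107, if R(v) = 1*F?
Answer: -382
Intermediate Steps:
R(v) = -2 (R(v) = 1*(-2) = -2)
(-1487 + R(w(7, 7))) + 1107 = (-1487 - 2) + 1107 = -1489 + 1107 = -382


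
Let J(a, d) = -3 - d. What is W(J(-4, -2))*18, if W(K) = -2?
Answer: -36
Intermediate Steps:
W(J(-4, -2))*18 = -2*18 = -36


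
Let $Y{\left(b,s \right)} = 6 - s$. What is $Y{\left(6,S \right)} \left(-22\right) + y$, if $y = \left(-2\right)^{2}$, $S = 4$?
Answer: $-40$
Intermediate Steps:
$y = 4$
$Y{\left(6,S \right)} \left(-22\right) + y = \left(6 - 4\right) \left(-22\right) + 4 = 2 \left(-22\right) + 4 = -44 + 4 = -40$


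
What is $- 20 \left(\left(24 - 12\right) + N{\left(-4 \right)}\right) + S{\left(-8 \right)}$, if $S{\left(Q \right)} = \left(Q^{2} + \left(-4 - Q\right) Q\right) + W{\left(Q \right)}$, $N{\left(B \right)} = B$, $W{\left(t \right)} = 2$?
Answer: $-126$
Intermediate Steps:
$S{\left(Q \right)} = 2 + Q^{2} + Q \left(-4 - Q\right)$ ($S{\left(Q \right)} = \left(Q^{2} + \left(-4 - Q\right) Q\right) + 2 = \left(Q^{2} + Q \left(-4 - Q\right)\right) + 2 = 2 + Q^{2} + Q \left(-4 - Q\right)$)
$- 20 \left(\left(24 - 12\right) + N{\left(-4 \right)}\right) + S{\left(-8 \right)} = - 20 \left(\left(24 - 12\right) - 4\right) + \left(2 - -32\right) = - 20 \left(12 - 4\right) + \left(2 + 32\right) = \left(-20\right) 8 + 34 = -160 + 34 = -126$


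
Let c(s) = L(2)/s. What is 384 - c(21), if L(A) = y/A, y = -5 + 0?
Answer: 16133/42 ≈ 384.12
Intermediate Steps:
y = -5
L(A) = -5/A
c(s) = -5/(2*s) (c(s) = (-5/2)/s = (-5*1/2)/s = -5/(2*s))
384 - c(21) = 384 - (-5)/(2*21) = 384 - 1*(-5/42) = 384 + 5/42 = 16133/42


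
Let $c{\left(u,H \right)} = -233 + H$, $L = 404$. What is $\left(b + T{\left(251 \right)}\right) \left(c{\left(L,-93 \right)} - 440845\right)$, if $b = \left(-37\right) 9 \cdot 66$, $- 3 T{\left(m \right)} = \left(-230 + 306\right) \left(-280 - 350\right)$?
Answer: $2654967078$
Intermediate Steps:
$T{\left(m \right)} = 15960$ ($T{\left(m \right)} = - \frac{\left(-230 + 306\right) \left(-280 - 350\right)}{3} = - \frac{76 \left(-630\right)}{3} = \left(- \frac{1}{3}\right) \left(-47880\right) = 15960$)
$b = -21978$ ($b = \left(-333\right) 66 = -21978$)
$\left(b + T{\left(251 \right)}\right) \left(c{\left(L,-93 \right)} - 440845\right) = \left(-21978 + 15960\right) \left(\left(-233 - 93\right) - 440845\right) = - 6018 \left(-326 - 440845\right) = \left(-6018\right) \left(-441171\right) = 2654967078$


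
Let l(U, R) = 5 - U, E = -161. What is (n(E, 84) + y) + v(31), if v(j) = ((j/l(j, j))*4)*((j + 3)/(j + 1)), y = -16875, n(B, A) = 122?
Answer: -1742839/104 ≈ -16758.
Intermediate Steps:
v(j) = 4*j*(3 + j)/((1 + j)*(5 - j)) (v(j) = ((j/(5 - j))*4)*((j + 3)/(j + 1)) = (4*j/(5 - j))*((3 + j)/(1 + j)) = 4*j*(3 + j)/((1 + j)*(5 - j)))
(n(E, 84) + y) + v(31) = (122 - 16875) - 4*31*(3 + 31)/((1 + 31)*(-5 + 31)) = -16753 - 4*31*34/(32*26) = -16753 - 4*31*1/32*1/26*34 = -16753 - 527/104 = -1742839/104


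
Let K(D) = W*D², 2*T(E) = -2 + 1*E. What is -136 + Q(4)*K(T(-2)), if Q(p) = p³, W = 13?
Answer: 3192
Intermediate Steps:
T(E) = -1 + E/2 (T(E) = (-2 + 1*E)/2 = (-2 + E)/2 = -1 + E/2)
K(D) = 13*D²
-136 + Q(4)*K(T(-2)) = -136 + 4³*(13*(-1 + (½)*(-2))²) = -136 + 64*(13*(-1 - 1)²) = -136 + 64*(13*(-2)²) = -136 + 64*(13*4) = -136 + 64*52 = -136 + 3328 = 3192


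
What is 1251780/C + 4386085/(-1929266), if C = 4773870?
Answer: -617452766849/307002169314 ≈ -2.0112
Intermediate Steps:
1251780/C + 4386085/(-1929266) = 1251780/4773870 + 4386085/(-1929266) = 1251780*(1/4773870) + 4386085*(-1/1929266) = 41726/159129 - 4386085/1929266 = -617452766849/307002169314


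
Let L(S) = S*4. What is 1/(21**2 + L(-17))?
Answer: 1/373 ≈ 0.0026810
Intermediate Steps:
L(S) = 4*S
1/(21**2 + L(-17)) = 1/(21**2 + 4*(-17)) = 1/(441 - 68) = 1/373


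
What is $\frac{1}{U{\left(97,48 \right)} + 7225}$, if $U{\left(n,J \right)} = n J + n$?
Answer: $\frac{1}{11978} \approx 8.3486 \cdot 10^{-5}$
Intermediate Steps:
$U{\left(n,J \right)} = n + J n$ ($U{\left(n,J \right)} = J n + n = n + J n$)
$\frac{1}{U{\left(97,48 \right)} + 7225} = \frac{1}{97 \left(1 + 48\right) + 7225} = \frac{1}{97 \cdot 49 + 7225} = \frac{1}{4753 + 7225} = \frac{1}{11978}$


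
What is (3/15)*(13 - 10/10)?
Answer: 12/5 ≈ 2.4000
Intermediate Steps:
(3/15)*(13 - 10/10) = (3*(1/15))*(13 - 10*1/10) = (13 - 1)/5 = (1/5)*12 = 12/5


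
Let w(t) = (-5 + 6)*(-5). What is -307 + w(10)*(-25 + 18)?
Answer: -272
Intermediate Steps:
w(t) = -5 (w(t) = 1*(-5) = -5)
-307 + w(10)*(-25 + 18) = -307 - 5*(-25 + 18) = -307 - 5*(-7) = -307 + 35 = -272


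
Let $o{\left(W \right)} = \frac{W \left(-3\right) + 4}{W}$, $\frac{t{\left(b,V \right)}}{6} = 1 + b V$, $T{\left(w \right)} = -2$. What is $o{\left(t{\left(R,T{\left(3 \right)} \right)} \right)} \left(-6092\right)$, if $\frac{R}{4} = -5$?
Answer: $\frac{2235764}{123} \approx 18177.0$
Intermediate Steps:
$R = -20$ ($R = 4 \left(-5\right) = -20$)
$t{\left(b,V \right)} = 6 + 6 V b$ ($t{\left(b,V \right)} = 6 \left(1 + b V\right) = 6 \left(1 + V b\right) = 6 + 6 V b$)
$o{\left(W \right)} = \frac{4 - 3 W}{W}$ ($o{\left(W \right)} = \frac{- 3 W + 4}{W} = \frac{4 - 3 W}{W}$)
$o{\left(t{\left(R,T{\left(3 \right)} \right)} \right)} \left(-6092\right) = \left(-3 + \frac{4}{6 + 6 \left(-2\right) \left(-20\right)}\right) \left(-6092\right) = \left(-3 + \frac{4}{6 + 240}\right) \left(-6092\right) = \left(-3 + \frac{4}{246}\right) \left(-6092\right) = \left(-3 + 4 \cdot \frac{1}{246}\right) \left(-6092\right) = \left(-3 + \frac{2}{123}\right) \left(-6092\right) = \left(- \frac{367}{123}\right) \left(-6092\right) = \frac{2235764}{123}$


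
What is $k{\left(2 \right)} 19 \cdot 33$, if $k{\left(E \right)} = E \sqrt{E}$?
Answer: $1254 \sqrt{2} \approx 1773.4$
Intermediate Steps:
$k{\left(E \right)} = E^{\frac{3}{2}}$
$k{\left(2 \right)} 19 \cdot 33 = 2^{\frac{3}{2}} \cdot 19 \cdot 33 = 2 \sqrt{2} \cdot 19 \cdot 33 = 38 \sqrt{2} \cdot 33 = 1254 \sqrt{2}$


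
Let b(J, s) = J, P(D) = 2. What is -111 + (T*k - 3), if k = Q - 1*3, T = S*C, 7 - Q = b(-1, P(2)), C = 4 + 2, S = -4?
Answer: -234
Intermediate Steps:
C = 6
Q = 8 (Q = 7 - 1*(-1) = 7 + 1 = 8)
T = -24 (T = -4*6 = -24)
k = 5 (k = 8 - 1*3 = 8 - 3 = 5)
-111 + (T*k - 3) = -111 + (-24*5 - 3) = -111 + (-120 - 3) = -111 - 123 = -234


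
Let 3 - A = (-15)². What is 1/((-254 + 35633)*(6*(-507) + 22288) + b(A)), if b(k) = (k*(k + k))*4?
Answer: 1/681298506 ≈ 1.4678e-9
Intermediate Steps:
A = -222 (A = 3 - 1*(-15)² = 3 - 1*225 = 3 - 225 = -222)
b(k) = 8*k² (b(k) = (k*(2*k))*4 = (2*k²)*4 = 8*k²)
1/((-254 + 35633)*(6*(-507) + 22288) + b(A)) = 1/((-254 + 35633)*(6*(-507) + 22288) + 8*(-222)²) = 1/(35379*(-3042 + 22288) + 8*49284) = 1/(35379*19246 + 394272) = 1/(680904234 + 394272) = 1/681298506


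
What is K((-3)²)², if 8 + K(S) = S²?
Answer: 5329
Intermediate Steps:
K(S) = -8 + S²
K((-3)²)² = (-8 + ((-3)²)²)² = (-8 + 9²)² = (-8 + 81)² = 73² = 5329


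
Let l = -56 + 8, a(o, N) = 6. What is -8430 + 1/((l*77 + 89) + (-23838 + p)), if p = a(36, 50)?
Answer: -231310771/27439 ≈ -8430.0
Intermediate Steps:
l = -48
p = 6
-8430 + 1/((l*77 + 89) + (-23838 + p)) = -8430 + 1/((-48*77 + 89) + (-23838 + 6)) = -8430 + 1/((-3696 + 89) - 23832) = -8430 + 1/(-3607 - 23832) = -8430 + 1/(-27439) = -8430 - 1/27439 = -231310771/27439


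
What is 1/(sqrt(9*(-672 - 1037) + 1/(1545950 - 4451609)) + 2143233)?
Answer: 6227504255547/13346992672820704531 - 6*I*sqrt(3607209467404770)/13346992672820704531 ≈ 4.6658e-7 - 2.6999e-11*I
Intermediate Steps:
1/(sqrt(9*(-672 - 1037) + 1/(1545950 - 4451609)) + 2143233) = 1/(sqrt(9*(-1709) + 1/(-2905659)) + 2143233) = 1/(sqrt(-15381 - 1/2905659) + 2143233) = 1/(sqrt(-44691941080/2905659) + 2143233) = 1/(2*I*sqrt(3607209467404770)/968553 + 2143233) = 1/(2143233 + 2*I*sqrt(3607209467404770)/968553)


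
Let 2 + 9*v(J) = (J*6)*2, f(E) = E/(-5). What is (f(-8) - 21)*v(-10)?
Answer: 11834/45 ≈ 262.98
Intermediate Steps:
f(E) = -E/5 (f(E) = E*(-⅕) = -E/5)
v(J) = -2/9 + 4*J/3 (v(J) = -2/9 + ((J*6)*2)/9 = -2/9 + ((6*J)*2)/9 = -2/9 + (12*J)/9 = -2/9 + 4*J/3)
(f(-8) - 21)*v(-10) = (-⅕*(-8) - 21)*(-2/9 + (4/3)*(-10)) = (8/5 - 21)*(-2/9 - 40/3) = -97/5*(-122/9) = 11834/45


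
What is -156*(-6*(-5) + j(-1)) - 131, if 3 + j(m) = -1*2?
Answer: -4031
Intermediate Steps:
j(m) = -5 (j(m) = -3 - 1*2 = -3 - 2 = -5)
-156*(-6*(-5) + j(-1)) - 131 = -156*(-6*(-5) - 5) - 131 = -156*(30 - 5) - 131 = -156*25 - 131 = -3900 - 131 = -4031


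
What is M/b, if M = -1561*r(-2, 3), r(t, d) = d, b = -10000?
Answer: 4683/10000 ≈ 0.46830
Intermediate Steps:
M = -4683 (M = -1561*3 = -4683)
M/b = -4683/(-10000) = -4683*(-1/10000) = 4683/10000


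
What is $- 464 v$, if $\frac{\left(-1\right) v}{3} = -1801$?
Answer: $-2506992$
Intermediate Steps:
$v = 5403$ ($v = \left(-3\right) \left(-1801\right) = 5403$)
$- 464 v = \left(-464\right) 5403 = -2506992$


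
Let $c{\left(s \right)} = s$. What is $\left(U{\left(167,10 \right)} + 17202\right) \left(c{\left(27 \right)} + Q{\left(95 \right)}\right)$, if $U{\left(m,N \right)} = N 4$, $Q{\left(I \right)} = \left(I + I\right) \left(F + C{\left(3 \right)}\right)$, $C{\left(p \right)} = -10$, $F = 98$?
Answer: $288751774$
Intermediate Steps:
$Q{\left(I \right)} = 176 I$ ($Q{\left(I \right)} = \left(I + I\right) \left(98 - 10\right) = 2 I 88 = 176 I$)
$U{\left(m,N \right)} = 4 N$
$\left(U{\left(167,10 \right)} + 17202\right) \left(c{\left(27 \right)} + Q{\left(95 \right)}\right) = \left(4 \cdot 10 + 17202\right) \left(27 + 176 \cdot 95\right) = \left(40 + 17202\right) \left(27 + 16720\right) = 17242 \cdot 16747 = 288751774$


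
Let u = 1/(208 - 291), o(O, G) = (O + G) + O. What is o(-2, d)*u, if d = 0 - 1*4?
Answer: 8/83 ≈ 0.096385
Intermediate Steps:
d = -4 (d = 0 - 4 = -4)
o(O, G) = G + 2*O (o(O, G) = (G + O) + O = G + 2*O)
u = -1/83 (u = 1/(-83) = -1/83 ≈ -0.012048)
o(-2, d)*u = (-4 + 2*(-2))*(-1/83) = (-4 - 4)*(-1/83) = -8*(-1/83) = 8/83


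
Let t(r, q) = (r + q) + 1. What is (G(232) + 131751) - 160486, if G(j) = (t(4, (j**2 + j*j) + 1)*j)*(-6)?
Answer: -149883103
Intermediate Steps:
t(r, q) = 1 + q + r (t(r, q) = (q + r) + 1 = 1 + q + r)
G(j) = -6*j*(6 + 2*j**2) (G(j) = ((1 + ((j**2 + j*j) + 1) + 4)*j)*(-6) = ((1 + ((j**2 + j**2) + 1) + 4)*j)*(-6) = ((1 + (2*j**2 + 1) + 4)*j)*(-6) = ((1 + (1 + 2*j**2) + 4)*j)*(-6) = ((6 + 2*j**2)*j)*(-6) = (j*(6 + 2*j**2))*(-6) = -6*j*(6 + 2*j**2))
(G(232) + 131751) - 160486 = (-12*232*(3 + 232**2) + 131751) - 160486 = (-12*232*(3 + 53824) + 131751) - 160486 = (-12*232*53827 + 131751) - 160486 = (-149854368 + 131751) - 160486 = -149722617 - 160486 = -149883103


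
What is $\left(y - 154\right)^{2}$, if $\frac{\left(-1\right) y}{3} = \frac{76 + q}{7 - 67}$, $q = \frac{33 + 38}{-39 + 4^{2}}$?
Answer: $\frac{4783520569}{211600} \approx 22606.0$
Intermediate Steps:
$q = - \frac{71}{23}$ ($q = \frac{71}{-39 + 16} = \frac{71}{-23} = 71 \left(- \frac{1}{23}\right) = - \frac{71}{23} \approx -3.087$)
$y = \frac{1677}{460}$ ($y = - 3 \frac{76 - \frac{71}{23}}{7 - 67} = - 3 \frac{1677}{23 \left(-60\right)} = - 3 \cdot \frac{1677}{23} \left(- \frac{1}{60}\right) = \left(-3\right) \left(- \frac{559}{460}\right) = \frac{1677}{460} \approx 3.6457$)
$\left(y - 154\right)^{2} = \left(\frac{1677}{460} - 154\right)^{2} = \left(- \frac{69163}{460}\right)^{2} = \frac{4783520569}{211600}$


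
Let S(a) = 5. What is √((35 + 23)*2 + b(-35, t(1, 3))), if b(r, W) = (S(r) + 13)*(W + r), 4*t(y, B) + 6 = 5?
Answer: I*√2074/2 ≈ 22.771*I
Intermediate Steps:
t(y, B) = -¼ (t(y, B) = -3/2 + (¼)*5 = -3/2 + 5/4 = -¼)
b(r, W) = 18*W + 18*r (b(r, W) = (5 + 13)*(W + r) = 18*(W + r) = 18*W + 18*r)
√((35 + 23)*2 + b(-35, t(1, 3))) = √((35 + 23)*2 + (18*(-¼) + 18*(-35))) = √(58*2 + (-9/2 - 630)) = √(116 - 1269/2) = √(-1037/2) = I*√2074/2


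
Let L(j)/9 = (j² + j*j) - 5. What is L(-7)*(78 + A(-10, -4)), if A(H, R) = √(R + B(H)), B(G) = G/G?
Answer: 65286 + 837*I*√3 ≈ 65286.0 + 1449.7*I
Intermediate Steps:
L(j) = -45 + 18*j² (L(j) = 9*((j² + j*j) - 5) = 9*((j² + j²) - 5) = 9*(2*j² - 5) = 9*(-5 + 2*j²) = -45 + 18*j²)
B(G) = 1
A(H, R) = √(1 + R) (A(H, R) = √(R + 1) = √(1 + R))
L(-7)*(78 + A(-10, -4)) = (-45 + 18*(-7)²)*(78 + √(1 - 4)) = (-45 + 18*49)*(78 + √(-3)) = (-45 + 882)*(78 + I*√3) = 837*(78 + I*√3) = 65286 + 837*I*√3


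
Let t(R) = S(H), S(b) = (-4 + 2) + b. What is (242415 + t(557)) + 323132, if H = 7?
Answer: 565552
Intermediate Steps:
S(b) = -2 + b
t(R) = 5 (t(R) = -2 + 7 = 5)
(242415 + t(557)) + 323132 = (242415 + 5) + 323132 = 242420 + 323132 = 565552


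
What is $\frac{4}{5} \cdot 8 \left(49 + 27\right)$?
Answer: $\frac{2432}{5} \approx 486.4$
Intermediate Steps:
$\frac{4}{5} \cdot 8 \left(49 + 27\right) = 4 \cdot \frac{1}{5} \cdot 8 \cdot 76 = \frac{4}{5} \cdot 8 \cdot 76 = \frac{32}{5} \cdot 76 = \frac{2432}{5}$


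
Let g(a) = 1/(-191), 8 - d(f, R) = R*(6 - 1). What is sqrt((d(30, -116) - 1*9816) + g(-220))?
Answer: I*sqrt(336646859)/191 ≈ 96.063*I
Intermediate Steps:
d(f, R) = 8 - 5*R (d(f, R) = 8 - R*(6 - 1) = 8 - R*5 = 8 - 5*R)
g(a) = -1/191
sqrt((d(30, -116) - 1*9816) + g(-220)) = sqrt(((8 - 5*(-116)) - 1*9816) - 1/191) = sqrt(((8 + 580) - 9816) - 1/191) = sqrt((588 - 9816) - 1/191) = sqrt(-9228 - 1/191) = sqrt(-1762549/191) = I*sqrt(336646859)/191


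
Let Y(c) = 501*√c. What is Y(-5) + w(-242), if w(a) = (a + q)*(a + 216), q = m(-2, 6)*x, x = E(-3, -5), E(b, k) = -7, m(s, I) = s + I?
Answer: 7020 + 501*I*√5 ≈ 7020.0 + 1120.3*I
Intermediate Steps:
m(s, I) = I + s
x = -7
q = -28 (q = (6 - 2)*(-7) = 4*(-7) = -28)
w(a) = (-28 + a)*(216 + a) (w(a) = (a - 28)*(a + 216) = (-28 + a)*(216 + a))
Y(-5) + w(-242) = 501*√(-5) + (-6048 + (-242)² + 188*(-242)) = 501*(I*√5) + (-6048 + 58564 - 45496) = 501*I*√5 + 7020 = 7020 + 501*I*√5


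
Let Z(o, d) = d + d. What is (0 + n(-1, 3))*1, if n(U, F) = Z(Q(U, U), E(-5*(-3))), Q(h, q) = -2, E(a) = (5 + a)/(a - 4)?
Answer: 40/11 ≈ 3.6364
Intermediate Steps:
E(a) = (5 + a)/(-4 + a)
Z(o, d) = 2*d
n(U, F) = 40/11 (n(U, F) = 2*((5 - 5*(-3))/(-4 - 5*(-3))) = 2*((5 + 15)/(-4 + 15)) = 2*(20/11) = 40/11)
(0 + n(-1, 3))*1 = (0 + 40/11)*1 = (40/11)*1 = 40/11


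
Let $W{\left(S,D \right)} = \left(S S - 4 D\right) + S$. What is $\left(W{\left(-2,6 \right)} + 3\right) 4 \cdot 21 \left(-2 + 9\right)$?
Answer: $-11172$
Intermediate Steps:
$W{\left(S,D \right)} = S + S^{2} - 4 D$ ($W{\left(S,D \right)} = \left(S^{2} - 4 D\right) + S = S + S^{2} - 4 D$)
$\left(W{\left(-2,6 \right)} + 3\right) 4 \cdot 21 \left(-2 + 9\right) = \left(\left(-2 + \left(-2\right)^{2} - 24\right) + 3\right) 4 \cdot 21 \left(-2 + 9\right) = \left(\left(-2 + 4 - 24\right) + 3\right) 4 \cdot 21 \cdot 7 = \left(-22 + 3\right) 4 \cdot 21 \cdot 7 = \left(-19\right) 4 \cdot 21 \cdot 7 = \left(-76\right) 21 \cdot 7 = \left(-1596\right) 7 = -11172$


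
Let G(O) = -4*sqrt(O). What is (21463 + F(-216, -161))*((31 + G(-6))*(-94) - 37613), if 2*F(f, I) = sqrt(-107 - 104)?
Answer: -(40527 - 376*I*sqrt(6))*(42926 + I*sqrt(211))/2 ≈ -8.6984e+8 + 1.9473e+7*I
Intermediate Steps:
F(f, I) = I*sqrt(211)/2 (F(f, I) = sqrt(-107 - 104)/2 = sqrt(-211)/2 = (I*sqrt(211))/2 = I*sqrt(211)/2)
(21463 + F(-216, -161))*((31 + G(-6))*(-94) - 37613) = (21463 + I*sqrt(211)/2)*((31 - 4*I*sqrt(6))*(-94) - 37613) = (21463 + I*sqrt(211)/2)*((-2914 + 376*I*sqrt(6)) - 37613) = (21463 + I*sqrt(211)/2)*(-40527 + 376*I*sqrt(6)) = (-40527 + 376*I*sqrt(6))*(21463 + I*sqrt(211)/2)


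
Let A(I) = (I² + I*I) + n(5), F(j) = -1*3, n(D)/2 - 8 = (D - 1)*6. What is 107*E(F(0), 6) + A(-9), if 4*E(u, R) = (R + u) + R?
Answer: 1867/4 ≈ 466.75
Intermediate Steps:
n(D) = 4 + 12*D (n(D) = 16 + 2*((D - 1)*6) = 16 + 2*((-1 + D)*6) = 16 + 2*(-6 + 6*D) = 16 + (-12 + 12*D) = 4 + 12*D)
F(j) = -3
A(I) = 64 + 2*I² (A(I) = (I² + I*I) + (4 + 12*5) = (I² + I²) + (4 + 60) = 2*I² + 64 = 64 + 2*I²)
E(u, R) = R/2 + u/4 (E(u, R) = ((R + u) + R)/4 = (u + 2*R)/4 = R/2 + u/4)
107*E(F(0), 6) + A(-9) = 107*((½)*6 + (¼)*(-3)) + (64 + 2*(-9)²) = 107*(3 - ¾) + (64 + 2*81) = 107*(9/4) + (64 + 162) = 963/4 + 226 = 1867/4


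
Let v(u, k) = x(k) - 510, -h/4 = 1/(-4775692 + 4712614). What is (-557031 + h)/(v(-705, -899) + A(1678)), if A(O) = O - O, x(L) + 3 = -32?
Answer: 17568200707/17188755 ≈ 1022.1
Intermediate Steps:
x(L) = -35 (x(L) = -3 - 32 = -35)
h = 2/31539 (h = -4/(-4775692 + 4712614) = -4/(-63078) = -4*(-1/63078) = 2/31539 ≈ 6.3414e-5)
A(O) = 0
v(u, k) = -545 (v(u, k) = -35 - 510 = -545)
(-557031 + h)/(v(-705, -899) + A(1678)) = (-557031 + 2/31539)/(-545 + 0) = -17568200707/31539/(-545) = -17568200707/31539*(-1/545) = 17568200707/17188755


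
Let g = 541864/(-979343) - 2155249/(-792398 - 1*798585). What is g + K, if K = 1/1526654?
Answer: 1906229998669382299/2378707175135860526 ≈ 0.80137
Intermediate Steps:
K = 1/1526654 ≈ 6.5503e-7
g = 1248631609095/1558118064169 (g = 541864*(-1/979343) - 2155249/(-792398 - 798585) = -541864/979343 - 2155249/(-1590983) = -541864/979343 - 2155249*(-1/1590983) = -541864/979343 + 2155249/1590983 = 1248631609095/1558118064169 ≈ 0.80137)
g + K = 1248631609095/1558118064169 + 1/1526654 = 1906229998669382299/2378707175135860526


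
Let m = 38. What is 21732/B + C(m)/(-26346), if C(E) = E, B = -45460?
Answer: -71784844/149711145 ≈ -0.47949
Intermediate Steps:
21732/B + C(m)/(-26346) = 21732/(-45460) + 38/(-26346) = 21732*(-1/45460) + 38*(-1/26346) = -5433/11365 - 19/13173 = -71784844/149711145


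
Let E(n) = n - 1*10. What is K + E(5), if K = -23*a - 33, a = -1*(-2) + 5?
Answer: -199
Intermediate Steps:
a = 7 (a = 2 + 5 = 7)
E(n) = -10 + n (E(n) = n - 10 = -10 + n)
K = -194 (K = -23*7 - 33 = -161 - 33 = -194)
K + E(5) = -194 + (-10 + 5) = -194 - 5 = -199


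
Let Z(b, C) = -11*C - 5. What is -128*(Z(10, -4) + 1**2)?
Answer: -5120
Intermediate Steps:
Z(b, C) = -5 - 11*C
-128*(Z(10, -4) + 1**2) = -128*((-5 - 11*(-4)) + 1**2) = -128*((-5 + 44) + 1) = -128*(39 + 1) = -128*40 = -5120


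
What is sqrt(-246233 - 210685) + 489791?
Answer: 489791 + I*sqrt(456918) ≈ 4.8979e+5 + 675.96*I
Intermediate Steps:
sqrt(-246233 - 210685) + 489791 = sqrt(-456918) + 489791 = I*sqrt(456918) + 489791 = 489791 + I*sqrt(456918)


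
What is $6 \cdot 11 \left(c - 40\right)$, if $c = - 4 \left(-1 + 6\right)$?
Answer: $-3960$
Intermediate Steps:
$c = -20$ ($c = \left(-4\right) 5 = -20$)
$6 \cdot 11 \left(c - 40\right) = 6 \cdot 11 \left(-20 - 40\right) = 66 \left(-60\right) = -3960$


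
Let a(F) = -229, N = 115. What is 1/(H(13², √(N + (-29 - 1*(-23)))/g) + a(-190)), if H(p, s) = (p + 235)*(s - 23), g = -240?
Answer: -34275600/326336875691 + 6060*√109/326336875691 ≈ -0.00010484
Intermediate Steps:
H(p, s) = (-23 + s)*(235 + p) (H(p, s) = (235 + p)*(-23 + s) = (-23 + s)*(235 + p))
1/(H(13², √(N + (-29 - 1*(-23)))/g) + a(-190)) = 1/((-5405 - 23*13² + 235*(√(115 + (-29 - 1*(-23)))/(-240)) + 13²*(√(115 + (-29 - 1*(-23)))/(-240))) - 229) = 1/((-5405 - 23*169 + 235*(√(115 + (-29 + 23))*(-1/240)) + 169*(√(115 + (-29 + 23))*(-1/240))) - 229) = 1/((-5405 - 3887 + 235*(√(115 - 6)*(-1/240)) + 169*(√(115 - 6)*(-1/240))) - 229) = 1/((-5405 - 3887 + 235*(√109*(-1/240)) + 169*(√109*(-1/240))) - 229) = 1/((-5405 - 3887 + 235*(-√109/240) + 169*(-√109/240)) - 229) = 1/((-5405 - 3887 - 47*√109/48 - 169*√109/240) - 229) = 1/((-9292 - 101*√109/60) - 229) = 1/(-9521 - 101*√109/60)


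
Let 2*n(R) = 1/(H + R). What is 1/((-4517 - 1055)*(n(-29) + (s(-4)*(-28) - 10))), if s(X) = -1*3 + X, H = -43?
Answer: -36/37308719 ≈ -9.6492e-7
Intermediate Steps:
s(X) = -3 + X
n(R) = 1/(2*(-43 + R))
1/((-4517 - 1055)*(n(-29) + (s(-4)*(-28) - 10))) = 1/((-4517 - 1055)*(1/(2*(-43 - 29)) + ((-3 - 4)*(-28) - 10))) = 1/(-5572*((1/2)/(-72) + (-7*(-28) - 10))) = 1/(-5572*((1/2)*(-1/72) + (196 - 10))) = 1/(-5572*(-1/144 + 186)) = 1/(-5572*26783/144) = 1/(-37308719/36) = -36/37308719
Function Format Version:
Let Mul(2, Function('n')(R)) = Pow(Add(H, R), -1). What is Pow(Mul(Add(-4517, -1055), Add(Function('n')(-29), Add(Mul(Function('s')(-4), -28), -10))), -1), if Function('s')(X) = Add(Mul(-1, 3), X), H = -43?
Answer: Rational(-36, 37308719) ≈ -9.6492e-7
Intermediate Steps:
Function('s')(X) = Add(-3, X)
Function('n')(R) = Mul(Rational(1, 2), Pow(Add(-43, R), -1))
Pow(Mul(Add(-4517, -1055), Add(Function('n')(-29), Add(Mul(Function('s')(-4), -28), -10))), -1) = Pow(Mul(Add(-4517, -1055), Add(Mul(Rational(1, 2), Pow(Add(-43, -29), -1)), Add(Mul(Add(-3, -4), -28), -10))), -1) = Pow(Mul(-5572, Add(Mul(Rational(1, 2), Pow(-72, -1)), Add(Mul(-7, -28), -10))), -1) = Pow(Mul(-5572, Add(Mul(Rational(1, 2), Rational(-1, 72)), Add(196, -10))), -1) = Pow(Mul(-5572, Add(Rational(-1, 144), 186)), -1) = Pow(Mul(-5572, Rational(26783, 144)), -1) = Pow(Rational(-37308719, 36), -1) = Rational(-36, 37308719)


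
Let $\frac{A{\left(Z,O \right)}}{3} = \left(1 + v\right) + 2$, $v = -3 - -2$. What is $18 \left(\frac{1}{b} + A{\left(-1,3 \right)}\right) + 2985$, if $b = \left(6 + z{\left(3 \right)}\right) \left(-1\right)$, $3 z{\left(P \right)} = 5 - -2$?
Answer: $\frac{77271}{25} \approx 3090.8$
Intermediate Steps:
$v = -1$ ($v = -3 + 2 = -1$)
$A{\left(Z,O \right)} = 6$ ($A{\left(Z,O \right)} = 3 \left(\left(1 - 1\right) + 2\right) = 3 \left(0 + 2\right) = 3 \cdot 2 = 6$)
$z{\left(P \right)} = \frac{7}{3}$ ($z{\left(P \right)} = \frac{5 - -2}{3} = \frac{5 + 2}{3} = \frac{1}{3} \cdot 7 = \frac{7}{3}$)
$b = - \frac{25}{3}$ ($b = \left(6 + \frac{7}{3}\right) \left(-1\right) = \frac{25}{3} \left(-1\right) = - \frac{25}{3} \approx -8.3333$)
$18 \left(\frac{1}{b} + A{\left(-1,3 \right)}\right) + 2985 = 18 \left(\frac{1}{- \frac{25}{3}} + 6\right) + 2985 = 18 \left(- \frac{3}{25} + 6\right) + 2985 = 18 \cdot \frac{147}{25} + 2985 = \frac{2646}{25} + 2985 = \frac{77271}{25}$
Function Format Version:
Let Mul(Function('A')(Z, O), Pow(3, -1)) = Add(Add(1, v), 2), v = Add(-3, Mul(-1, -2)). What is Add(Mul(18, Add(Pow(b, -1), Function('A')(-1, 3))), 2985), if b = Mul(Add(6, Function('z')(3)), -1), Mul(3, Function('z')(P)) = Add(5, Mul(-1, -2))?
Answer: Rational(77271, 25) ≈ 3090.8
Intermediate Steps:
v = -1 (v = Add(-3, 2) = -1)
Function('A')(Z, O) = 6 (Function('A')(Z, O) = Mul(3, Add(Add(1, -1), 2)) = Mul(3, Add(0, 2)) = Mul(3, 2) = 6)
Function('z')(P) = Rational(7, 3) (Function('z')(P) = Mul(Rational(1, 3), Add(5, Mul(-1, -2))) = Mul(Rational(1, 3), Add(5, 2)) = Mul(Rational(1, 3), 7) = Rational(7, 3))
b = Rational(-25, 3) (b = Mul(Add(6, Rational(7, 3)), -1) = Mul(Rational(25, 3), -1) = Rational(-25, 3) ≈ -8.3333)
Add(Mul(18, Add(Pow(b, -1), Function('A')(-1, 3))), 2985) = Add(Mul(18, Add(Pow(Rational(-25, 3), -1), 6)), 2985) = Add(Mul(18, Add(Rational(-3, 25), 6)), 2985) = Add(Mul(18, Rational(147, 25)), 2985) = Add(Rational(2646, 25), 2985) = Rational(77271, 25)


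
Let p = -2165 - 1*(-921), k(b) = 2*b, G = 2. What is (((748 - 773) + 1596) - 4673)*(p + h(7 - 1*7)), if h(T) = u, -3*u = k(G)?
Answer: 3863024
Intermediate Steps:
u = -4/3 (u = -2*2/3 = -⅓*4 = -4/3 ≈ -1.3333)
h(T) = -4/3
p = -1244 (p = -2165 + 921 = -1244)
(((748 - 773) + 1596) - 4673)*(p + h(7 - 1*7)) = (((748 - 773) + 1596) - 4673)*(-1244 - 4/3) = ((-25 + 1596) - 4673)*(-3736/3) = (1571 - 4673)*(-3736/3) = -3102*(-3736/3) = 3863024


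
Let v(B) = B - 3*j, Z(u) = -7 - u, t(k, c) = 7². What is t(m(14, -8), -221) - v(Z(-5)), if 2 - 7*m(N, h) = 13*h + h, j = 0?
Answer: 51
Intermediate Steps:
m(N, h) = 2/7 - 2*h (m(N, h) = 2/7 - (13*h + h)/7 = 2/7 - 2*h)
t(k, c) = 49
v(B) = B (v(B) = B - 3*0 = B + 0 = B)
t(m(14, -8), -221) - v(Z(-5)) = 49 - (-7 - 1*(-5)) = 49 - (-7 + 5) = 49 - 1*(-2) = 49 + 2 = 51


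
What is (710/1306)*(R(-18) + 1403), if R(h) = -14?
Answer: 493095/653 ≈ 755.12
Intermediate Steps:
(710/1306)*(R(-18) + 1403) = (710/1306)*(-14 + 1403) = (710*(1/1306))*1389 = (355/653)*1389 = 493095/653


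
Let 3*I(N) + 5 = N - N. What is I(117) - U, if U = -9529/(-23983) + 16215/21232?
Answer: -4319647499/1527621168 ≈ -2.8277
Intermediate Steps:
I(N) = -5/3 (I(N) = -5/3 + (N - N)/3 = -5/3 + (1/3)*0 = -5/3 + 0 = -5/3)
U = 591204073/509207056 (U = -9529*(-1/23983) + 16215*(1/21232) = 9529/23983 + 16215/21232 = 591204073/509207056 ≈ 1.1610)
I(117) - U = -5/3 - 1*591204073/509207056 = -5/3 - 591204073/509207056 = -4319647499/1527621168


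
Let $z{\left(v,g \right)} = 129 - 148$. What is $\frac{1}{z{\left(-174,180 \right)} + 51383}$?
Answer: $\frac{1}{51364} \approx 1.9469 \cdot 10^{-5}$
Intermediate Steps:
$z{\left(v,g \right)} = -19$ ($z{\left(v,g \right)} = 129 - 148 = -19$)
$\frac{1}{z{\left(-174,180 \right)} + 51383} = \frac{1}{-19 + 51383} = \frac{1}{51364}$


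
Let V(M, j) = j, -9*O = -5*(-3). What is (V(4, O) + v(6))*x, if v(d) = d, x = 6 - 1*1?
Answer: 65/3 ≈ 21.667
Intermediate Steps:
O = -5/3 (O = -(-5)*(-3)/9 = -⅑*15 = -5/3 ≈ -1.6667)
x = 5 (x = 6 - 1 = 5)
(V(4, O) + v(6))*x = (-5/3 + 6)*5 = (13/3)*5 = 65/3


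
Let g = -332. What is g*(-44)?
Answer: 14608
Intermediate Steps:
g*(-44) = -332*(-44) = 14608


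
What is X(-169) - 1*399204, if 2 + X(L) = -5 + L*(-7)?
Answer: -398028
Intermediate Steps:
X(L) = -7 - 7*L (X(L) = -2 + (-5 + L*(-7)) = -2 + (-5 - 7*L) = -7 - 7*L)
X(-169) - 1*399204 = (-7 - 7*(-169)) - 1*399204 = (-7 + 1183) - 399204 = 1176 - 399204 = -398028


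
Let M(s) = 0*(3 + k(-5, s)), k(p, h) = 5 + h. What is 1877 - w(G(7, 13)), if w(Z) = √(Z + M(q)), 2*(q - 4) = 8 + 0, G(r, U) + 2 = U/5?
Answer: 1877 - √15/5 ≈ 1876.2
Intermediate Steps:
G(r, U) = -2 + U/5
q = 8 (q = 4 + (8 + 0)/2 = 4 + (½)*8 = 4 + 4 = 8)
M(s) = 0 (M(s) = 0*(3 + (5 + s)) = 0*(8 + s) = 0)
w(Z) = √Z (w(Z) = √(Z + 0) = √Z)
1877 - w(G(7, 13)) = 1877 - √(-2 + (⅕)*13) = 1877 - √(-2 + 13/5) = 1877 - √(⅗) = 1877 - √15/5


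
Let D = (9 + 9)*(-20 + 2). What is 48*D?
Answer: -15552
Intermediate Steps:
D = -324 (D = 18*(-18) = -324)
48*D = 48*(-324) = -15552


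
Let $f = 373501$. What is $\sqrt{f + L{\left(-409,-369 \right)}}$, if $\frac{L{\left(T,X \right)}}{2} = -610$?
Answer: $\sqrt{372281} \approx 610.15$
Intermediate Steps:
$L{\left(T,X \right)} = -1220$ ($L{\left(T,X \right)} = 2 \left(-610\right) = -1220$)
$\sqrt{f + L{\left(-409,-369 \right)}} = \sqrt{373501 - 1220} = \sqrt{372281}$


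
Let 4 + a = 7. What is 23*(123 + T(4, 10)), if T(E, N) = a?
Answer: 2898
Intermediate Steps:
a = 3 (a = -4 + 7 = 3)
T(E, N) = 3
23*(123 + T(4, 10)) = 23*(123 + 3) = 23*126 = 2898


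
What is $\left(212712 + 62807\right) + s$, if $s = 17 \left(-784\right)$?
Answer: $262191$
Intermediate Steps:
$s = -13328$
$\left(212712 + 62807\right) + s = \left(212712 + 62807\right) - 13328 = 275519 - 13328 = 262191$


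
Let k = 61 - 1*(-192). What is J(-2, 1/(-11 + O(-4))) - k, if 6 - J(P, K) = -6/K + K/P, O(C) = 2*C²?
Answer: -5081/42 ≈ -120.98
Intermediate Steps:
J(P, K) = 6 + 6/K - K/P (J(P, K) = 6 - (-6/K + K/P) = 6 + (6/K - K/P) = 6 + 6/K - K/P)
k = 253 (k = 61 + 192 = 253)
J(-2, 1/(-11 + O(-4))) - k = (6 + 6/(1/(-11 + 2*(-4)²)) - 1/(-11 + 2*(-4)²*(-2))) - 1*253 = (6 + 6/(1/(-11 + 2*16)) - 1*(-½)/(-11 + 2*16)) - 253 = (6 + 6/(1/(-11 + 32)) - 1*(-½)/(-11 + 32)) - 253 = (6 + 6/(1/21) - 1*(-½)/21) - 253 = (6 + 6/(1/21) - 1*1/21*(-½)) - 253 = (6 + 6*21 + 1/42) - 253 = (6 + 126 + 1/42) - 253 = 5545/42 - 253 = -5081/42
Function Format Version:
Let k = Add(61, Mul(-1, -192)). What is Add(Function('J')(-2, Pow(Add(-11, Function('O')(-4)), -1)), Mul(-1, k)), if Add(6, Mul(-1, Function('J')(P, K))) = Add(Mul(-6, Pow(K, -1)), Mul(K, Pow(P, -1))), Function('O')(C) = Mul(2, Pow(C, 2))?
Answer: Rational(-5081, 42) ≈ -120.98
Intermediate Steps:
Function('J')(P, K) = Add(6, Mul(6, Pow(K, -1)), Mul(-1, K, Pow(P, -1))) (Function('J')(P, K) = Add(6, Mul(-1, Add(Mul(-6, Pow(K, -1)), Mul(K, Pow(P, -1))))) = Add(6, Add(Mul(6, Pow(K, -1)), Mul(-1, K, Pow(P, -1)))) = Add(6, Mul(6, Pow(K, -1)), Mul(-1, K, Pow(P, -1))))
k = 253 (k = Add(61, 192) = 253)
Add(Function('J')(-2, Pow(Add(-11, Function('O')(-4)), -1)), Mul(-1, k)) = Add(Add(6, Mul(6, Pow(Pow(Add(-11, Mul(2, Pow(-4, 2))), -1), -1)), Mul(-1, Pow(Add(-11, Mul(2, Pow(-4, 2))), -1), Pow(-2, -1))), Mul(-1, 253)) = Add(Add(6, Mul(6, Pow(Pow(Add(-11, Mul(2, 16)), -1), -1)), Mul(-1, Pow(Add(-11, Mul(2, 16)), -1), Rational(-1, 2))), -253) = Add(Add(6, Mul(6, Pow(Pow(Add(-11, 32), -1), -1)), Mul(-1, Pow(Add(-11, 32), -1), Rational(-1, 2))), -253) = Add(Add(6, Mul(6, Pow(Pow(21, -1), -1)), Mul(-1, Pow(21, -1), Rational(-1, 2))), -253) = Add(Add(6, Mul(6, Pow(Rational(1, 21), -1)), Mul(-1, Rational(1, 21), Rational(-1, 2))), -253) = Add(Add(6, Mul(6, 21), Rational(1, 42)), -253) = Add(Add(6, 126, Rational(1, 42)), -253) = Add(Rational(5545, 42), -253) = Rational(-5081, 42)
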